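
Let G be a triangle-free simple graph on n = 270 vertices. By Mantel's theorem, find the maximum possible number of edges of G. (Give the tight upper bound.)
ex(270, K_3) = ⌊270^2/4⌋ = 18225

Mantel (1907): a triangle-free graph on n vertices has at most ⌊n^2/4⌋ edges, with equality for the complete bipartite graph K_{⌊n/2⌋, ⌈n/2⌉}. For n = 270: ⌊270^2/4⌋ = ⌊72900/4⌋ = 18225. The extremal graph is K_{135, 135}, which has 135·135 = 18225 edges.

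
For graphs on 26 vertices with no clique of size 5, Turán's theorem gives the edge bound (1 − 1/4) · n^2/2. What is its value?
Turán density bound = (3/4) · 26^2/2 = 507/2 ≈ 253.5

Turán's theorem: ex(n, K_{r+1}) is achieved by the complete r-partite Turán graph T(n, r) with parts as balanced as possible, and is at most (1 − 1/r) · n^2/2. For r = 4, n = 26: the density bound is (3/4) · 676/2 = 507/2 ≈ 253.5. The integer-valued extremum is e(T(26, 4)) = 253, which is strictly less than the density bound 507/2 since 4 ∤ 26 (the parts of T(26, 4) cannot all be equal).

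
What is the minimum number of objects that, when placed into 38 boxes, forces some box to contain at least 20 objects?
n = (20 − 1)·38 + 1 = 723

By the generalised pigeonhole principle, to guarantee some box contains ≥ r objects we need more than (r − 1) · k objects total. Threshold: n = (r − 1) · k + 1. With r = 20 and k = 38: n = 19 · 38 + 1 = 722 + 1 = 723. For n = 722 = 19 · 38, we can put exactly 19 objects in every box, avoiding 20 in any single one — so 723 is tight.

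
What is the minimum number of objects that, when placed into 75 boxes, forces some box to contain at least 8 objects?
n = (8 − 1)·75 + 1 = 526

By the generalised pigeonhole principle, to guarantee some box contains ≥ r objects we need more than (r − 1) · k objects total. Threshold: n = (r − 1) · k + 1. With r = 8 and k = 75: n = 7 · 75 + 1 = 525 + 1 = 526. For n = 525 = 7 · 75, we can put exactly 7 objects in every box, avoiding 8 in any single one — so 526 is tight.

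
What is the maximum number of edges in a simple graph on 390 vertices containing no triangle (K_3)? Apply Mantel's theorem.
ex(390, K_3) = ⌊390^2/4⌋ = 38025

Mantel (1907): a triangle-free graph on n vertices has at most ⌊n^2/4⌋ edges, with equality for the complete bipartite graph K_{⌊n/2⌋, ⌈n/2⌉}. For n = 390: ⌊390^2/4⌋ = ⌊152100/4⌋ = 38025. The extremal graph is K_{195, 195}, which has 195·195 = 38025 edges.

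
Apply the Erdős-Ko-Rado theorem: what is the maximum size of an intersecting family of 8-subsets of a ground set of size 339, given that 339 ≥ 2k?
max |F| = C(338, 7) = 93935323022736

Erdős-Ko-Rado (1961): when n ≥ 2k, max |F| = C(n−1, k−1). The bound is attained by the star {A : i ∈ A} for any fixed i ∈ [n]. Here C(339−1, 8−1) = C(338, 7) = 93935323022736.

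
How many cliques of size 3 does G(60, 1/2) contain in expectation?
E[# K_3] = C(60, 3) · (1/2)^C(3, 2) = 34220 / 2^3 = 8555/2 = 4277.5

For each 3-subset S of vertices (there are C(60, 3) = 34220 such S), let X_S = 1 if S induces a K_3 (all C(3, 2) = 3 edges present). Then P(X_S = 1) = (1/2)^3 = 1/8. By linearity of expectation, E[# K_3] = C(60, 3) · (1/2)^3 = 34220 / 8 = 8555/2 = 4277.5.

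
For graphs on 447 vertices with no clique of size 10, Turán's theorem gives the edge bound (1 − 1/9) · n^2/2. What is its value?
Turán density bound = (8/9) · 447^2/2 = 88804

Turán's theorem: ex(n, K_{r+1}) is achieved by the complete r-partite Turán graph T(n, r) with parts as balanced as possible, and is at most (1 − 1/r) · n^2/2. For r = 9, n = 447: the density bound is (8/9) · 199809/2 = 88804. The integer-valued extremum is e(T(447, 9)) = 88803, which is strictly less than the density bound 88804 since 9 ∤ 447 (the parts of T(447, 9) cannot all be equal).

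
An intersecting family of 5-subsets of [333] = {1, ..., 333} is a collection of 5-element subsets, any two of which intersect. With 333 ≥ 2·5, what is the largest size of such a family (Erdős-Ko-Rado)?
max |F| = C(332, 4) = 497123935

The Erdős-Ko-Rado theorem states: for n ≥ 2k, an intersecting family of k-subsets of an n-element set has size at most C(n − 1, k − 1), with equality for 'star' families {A ⊆ [n] : |A| = k, i ∈ A} (fix an element i). For n = 333, k = 5: C(332, 4) = 497123935.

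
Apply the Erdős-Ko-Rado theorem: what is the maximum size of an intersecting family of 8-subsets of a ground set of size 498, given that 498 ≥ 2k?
max |F| = C(497, 7) = 1424404020389064

The Erdős-Ko-Rado theorem states: for n ≥ 2k, an intersecting family of k-subsets of an n-element set has size at most C(n − 1, k − 1), with equality for 'star' families {A ⊆ [n] : |A| = k, i ∈ A} (fix an element i). For n = 498, k = 8: C(497, 7) = 1424404020389064.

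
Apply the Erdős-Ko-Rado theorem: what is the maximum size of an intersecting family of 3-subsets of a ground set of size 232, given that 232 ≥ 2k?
max |F| = C(231, 2) = 26565

Erdős-Ko-Rado (1961): when n ≥ 2k, max |F| = C(n−1, k−1). The bound is attained by the star {A : i ∈ A} for any fixed i ∈ [n]. Here C(232−1, 3−1) = C(231, 2) = 26565.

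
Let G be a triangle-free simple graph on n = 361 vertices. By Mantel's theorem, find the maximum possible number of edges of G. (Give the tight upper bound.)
ex(361, K_3) = ⌊361^2/4⌋ = 32580

Mantel (1907): a triangle-free graph on n vertices has at most ⌊n^2/4⌋ edges, with equality for the complete bipartite graph K_{⌊n/2⌋, ⌈n/2⌉}. For n = 361: ⌊361^2/4⌋ = ⌊130321/4⌋ = 32580. The extremal graph is K_{180, 181}, which has 180·181 = 32580 edges.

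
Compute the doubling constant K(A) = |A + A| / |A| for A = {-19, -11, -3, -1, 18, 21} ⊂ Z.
K = |A + A| / |A| = 20/6 = 10/3

Enumerate A + A = {a + b : a, b ∈ A}. With |A| = 6, there are |A|^2 = 36 ordered sum pairs; collecting distinct values, A + A = {-38, -30, -22, -20, -14, -12, -6, -4, -2, -1, 2, 7, 10, 15, 17, 18, 20, 36, 39, 42}, so |A + A| = 20. Thus K = 20/6 = 10/3. For comparison, the minimum possible |A + A| over all 6-element sets is 2·6 − 1 = 11 (so min K = 11/6), attained only by arithmetic progressions.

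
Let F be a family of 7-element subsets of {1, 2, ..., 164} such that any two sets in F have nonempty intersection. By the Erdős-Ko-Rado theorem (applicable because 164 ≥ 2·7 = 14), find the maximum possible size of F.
max |F| = C(163, 6) = 23733959256

Erdős-Ko-Rado (1961): when n ≥ 2k, max |F| = C(n−1, k−1). The bound is attained by the star {A : i ∈ A} for any fixed i ∈ [n]. Here C(164−1, 7−1) = C(163, 6) = 23733959256.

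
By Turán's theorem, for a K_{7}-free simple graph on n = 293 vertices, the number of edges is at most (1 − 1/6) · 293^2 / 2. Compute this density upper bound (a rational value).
Turán density bound = (5/6) · 293^2/2 = 429245/12 ≈ 35770.4167

Turán's theorem: ex(n, K_{r+1}) is achieved by the complete r-partite Turán graph T(n, r) with parts as balanced as possible, and is at most (1 − 1/r) · n^2/2. For r = 6, n = 293: the density bound is (5/6) · 85849/2 = 429245/12 ≈ 35770.4167. The integer-valued extremum is e(T(293, 6)) = 35770, which is strictly less than the density bound 429245/12 since 6 ∤ 293 (the parts of T(293, 6) cannot all be equal).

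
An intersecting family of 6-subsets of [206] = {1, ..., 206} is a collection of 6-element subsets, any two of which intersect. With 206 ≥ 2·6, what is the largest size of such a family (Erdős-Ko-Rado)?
max |F| = C(205, 5) = 2872408791

Erdős-Ko-Rado (1961): when n ≥ 2k, max |F| = C(n−1, k−1). The bound is attained by the star {A : i ∈ A} for any fixed i ∈ [n]. Here C(206−1, 6−1) = C(205, 5) = 2872408791.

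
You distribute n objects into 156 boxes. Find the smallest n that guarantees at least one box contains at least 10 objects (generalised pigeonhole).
n = (10 − 1)·156 + 1 = 1405

By the generalised pigeonhole principle, to guarantee some box contains ≥ r objects we need more than (r − 1) · k objects total. Threshold: n = (r − 1) · k + 1. With r = 10 and k = 156: n = 9 · 156 + 1 = 1404 + 1 = 1405. For n = 1404 = 9 · 156, we can put exactly 9 objects in every box, avoiding 10 in any single one — so 1405 is tight.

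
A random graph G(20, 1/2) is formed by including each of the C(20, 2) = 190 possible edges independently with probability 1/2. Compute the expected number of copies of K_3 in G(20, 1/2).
E[# K_3] = C(20, 3) · (1/2)^C(3, 2) = 1140 / 2^3 = 285/2 = 142.5

For each 3-subset S of vertices (there are C(20, 3) = 1140 such S), let X_S = 1 if S induces a K_3 (all C(3, 2) = 3 edges present). Then P(X_S = 1) = (1/2)^3 = 1/8. By linearity of expectation, E[# K_3] = C(20, 3) · (1/2)^3 = 1140 / 8 = 285/2 = 142.5.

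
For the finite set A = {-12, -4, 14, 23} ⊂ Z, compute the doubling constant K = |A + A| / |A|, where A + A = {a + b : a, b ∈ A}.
K = |A + A| / |A| = 10/4 = 5/2

Enumerate A + A = {a + b : a, b ∈ A}. With |A| = 4, there are |A|^2 = 16 ordered sum pairs; collecting distinct values, A + A = {-24, -16, -8, 2, 10, 11, 19, 28, 37, 46}, so |A + A| = 10. Thus K = 10/4 = 5/2. For comparison, the minimum possible |A + A| over all 4-element sets is 2·4 − 1 = 7 (so min K = 7/4), attained only by arithmetic progressions.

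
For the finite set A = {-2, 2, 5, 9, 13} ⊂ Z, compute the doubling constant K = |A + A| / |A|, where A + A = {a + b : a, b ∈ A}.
K = |A + A| / |A| = 12/5

Enumerate A + A = {a + b : a, b ∈ A}. With |A| = 5, there are |A|^2 = 25 ordered sum pairs; collecting distinct values, A + A = {-4, 0, 3, 4, 7, 10, 11, 14, 15, 18, 22, 26}, so |A + A| = 12. Thus K = 12/5. For comparison, the minimum possible |A + A| over all 5-element sets is 2·5 − 1 = 9 (so min K = 9/5), attained only by arithmetic progressions.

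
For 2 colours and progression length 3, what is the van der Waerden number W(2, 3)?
W(2, 3) = 9

Lower bound: the 2-colouring RRBBRRBB of {1, ..., 8} (R at positions {1, 2, 5, 6}, B at {3, 4, 7, 8}) contains no monochromatic 3-term AP, so W(2, 3) > 8. Upper bound: a case analysis on any 2-colouring of {1, ..., 9} forces such an AP. Hence W(2, 3) = 9.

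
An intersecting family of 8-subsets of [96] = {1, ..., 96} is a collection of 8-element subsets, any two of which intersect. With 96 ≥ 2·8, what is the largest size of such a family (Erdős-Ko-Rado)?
max |F| = C(95, 7) = 11050084695

The Erdős-Ko-Rado theorem states: for n ≥ 2k, an intersecting family of k-subsets of an n-element set has size at most C(n − 1, k − 1), with equality for 'star' families {A ⊆ [n] : |A| = k, i ∈ A} (fix an element i). For n = 96, k = 8: C(95, 7) = 11050084695.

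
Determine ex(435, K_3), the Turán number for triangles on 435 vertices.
ex(435, K_3) = ⌊435^2/4⌋ = 47306

Mantel (1907): a triangle-free graph on n vertices has at most ⌊n^2/4⌋ edges, with equality for the complete bipartite graph K_{⌊n/2⌋, ⌈n/2⌉}. For n = 435: ⌊435^2/4⌋ = ⌊189225/4⌋ = 47306. The extremal graph is K_{217, 218}, which has 217·218 = 47306 edges.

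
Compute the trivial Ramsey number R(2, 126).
R(2, 126) = 126

R(2, k) = k for all k ≥ 2: in a 2-colouring of K_k, either some edge is red (a red K_2) or all edges are blue (a blue K_k). And K_{125} coloured all-blue has no blue K_126, so R(2, 126) > 125. Hence R(2, 126) = 126.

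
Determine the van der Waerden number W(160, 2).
W(160, 2) = 160 + 1 = 161

A 2-term AP is any pair of integers, so a monochromatic 2-AP exists iff some colour is used at least twice. With 160 colours, the colouring i ↦ i on {1, ..., 160} uses each colour once, avoiding any monochromatic pair, so W(160, 2) > 160. For {1, ..., 161}, pigeonhole forces two integers of the same colour, which form a monochromatic 2-AP. Hence W(160, 2) = 161.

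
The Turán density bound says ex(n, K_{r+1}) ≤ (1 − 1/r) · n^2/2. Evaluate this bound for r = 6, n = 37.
Turán density bound = (5/6) · 37^2/2 = 6845/12 ≈ 570.4167

Turán's theorem: ex(n, K_{r+1}) is achieved by the complete r-partite Turán graph T(n, r) with parts as balanced as possible, and is at most (1 − 1/r) · n^2/2. For r = 6, n = 37: the density bound is (5/6) · 1369/2 = 6845/12 ≈ 570.4167. The integer-valued extremum is e(T(37, 6)) = 570, which is strictly less than the density bound 6845/12 since 6 ∤ 37 (the parts of T(37, 6) cannot all be equal).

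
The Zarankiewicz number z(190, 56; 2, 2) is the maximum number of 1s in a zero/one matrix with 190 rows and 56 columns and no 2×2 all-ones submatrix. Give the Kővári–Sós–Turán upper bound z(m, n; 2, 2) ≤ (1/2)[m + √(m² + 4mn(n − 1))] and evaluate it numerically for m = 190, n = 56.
z(190, 56; 2, 2) ≤ (1/2)[190 + √(190² + 4·190·56·55)] = (1/2)[190 + √2376900] = 865.8599

Kővári–Sós–Turán: let r_1, ..., r_190 be the row sums and z = Σ r_i the total number of 1s. Each pair of columns can share at most one row with both entries 1 (else a 2×2 all-ones block appears), so Σ_i C(r_i, 2) ≤ C(56, 2) = 1540. By convexity Σ_i C(r_i, 2) ≥ 190·C(z/190, 2) = z(z − 190)/(2·190), giving z² − 190z − 190·56·55 ≤ 0 and hence z ≤ (1/2)[190 + √(36100 + 4·585200)] = (1/2)[190 + √2376900] ≈ (1/2)(190 + 1541.7198) = 865.8599.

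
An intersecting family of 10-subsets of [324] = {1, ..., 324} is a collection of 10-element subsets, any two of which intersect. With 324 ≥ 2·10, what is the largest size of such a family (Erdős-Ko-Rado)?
max |F| = C(323, 9) = 94237785824252840

The Erdős-Ko-Rado theorem states: for n ≥ 2k, an intersecting family of k-subsets of an n-element set has size at most C(n − 1, k − 1), with equality for 'star' families {A ⊆ [n] : |A| = k, i ∈ A} (fix an element i). For n = 324, k = 10: C(323, 9) = 94237785824252840.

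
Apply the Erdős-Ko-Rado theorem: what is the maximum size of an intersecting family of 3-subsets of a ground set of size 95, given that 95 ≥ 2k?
max |F| = C(94, 2) = 4371

Erdős-Ko-Rado (1961): when n ≥ 2k, max |F| = C(n−1, k−1). The bound is attained by the star {A : i ∈ A} for any fixed i ∈ [n]. Here C(95−1, 3−1) = C(94, 2) = 4371.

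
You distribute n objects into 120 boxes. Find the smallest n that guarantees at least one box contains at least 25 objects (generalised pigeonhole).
n = (25 − 1)·120 + 1 = 2881

By the generalised pigeonhole principle, to guarantee some box contains ≥ r objects we need more than (r − 1) · k objects total. Threshold: n = (r − 1) · k + 1. With r = 25 and k = 120: n = 24 · 120 + 1 = 2880 + 1 = 2881. For n = 2880 = 24 · 120, we can put exactly 24 objects in every box, avoiding 25 in any single one — so 2881 is tight.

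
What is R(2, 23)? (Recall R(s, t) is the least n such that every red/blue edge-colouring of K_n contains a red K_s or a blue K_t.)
R(2, 23) = 23

R(2, k) = k for all k ≥ 2: in a 2-colouring of K_k, either some edge is red (a red K_2) or all edges are blue (a blue K_k). And K_{22} coloured all-blue has no blue K_23, so R(2, 23) > 22. Hence R(2, 23) = 23.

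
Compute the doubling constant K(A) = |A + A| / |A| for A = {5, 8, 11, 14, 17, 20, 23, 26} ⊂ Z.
K = |A + A| / |A| = 15/8

Enumerate A + A = {a + b : a, b ∈ A}. With |A| = 8, there are |A|^2 = 64 ordered sum pairs; collecting distinct values, A + A = {10, 13, 16, 19, 22, 25, 28, 31, 34, 37, 40, 43, 46, 49, 52}, so |A + A| = 15. Thus K = 15/8. Here |A + A| = 2|A| − 1 = 15, the minimum possible — so K = 15/8 is minimal, which holds iff A is an arithmetic progression.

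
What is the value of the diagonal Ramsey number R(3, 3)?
R(3, 3) = 6

Lower bound: the 5-cycle C_5 (with the remaining edges as the complement) gives a 2-colouring of K_5 with no monochromatic triangle, so R(3, 3) > 5.
Upper bound: in K_6, any vertex has 5 incident edges, so by pigeonhole ≥3 are the same colour (say red). If any pair of those red neighbours has a red edge between them, we get a red triangle; otherwise the three neighbours span a blue triangle. So every 2-colouring of K_6 has a monochromatic triangle.
Hence R(3, 3) = 6.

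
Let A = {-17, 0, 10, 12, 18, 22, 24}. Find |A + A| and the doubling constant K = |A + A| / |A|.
K = |A + A| / |A| = 24/7

Enumerate A + A = {a + b : a, b ∈ A}. With |A| = 7, there are |A|^2 = 49 ordered sum pairs; collecting distinct values, A + A = {-34, -17, -7, -5, 0, 1, 5, 7, 10, 12, 18, 20, 22, 24, 28, 30, 32, 34, 36, 40, 42, 44, 46, 48}, so |A + A| = 24. Thus K = 24/7. For comparison, the minimum possible |A + A| over all 7-element sets is 2·7 − 1 = 13 (so min K = 13/7), attained only by arithmetic progressions.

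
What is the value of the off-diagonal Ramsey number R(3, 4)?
R(3, 4) = 9

Lower bound: an explicit 2-colouring of K_{8} (typically a Paley-type or other structured construction) avoids a red K_3 and a blue K_4, showing R(3, 4) > 8.
Upper bound: the Erdős–Szekeres recurrence R(r, t') ≤ R(r−1, t') + R(r, t'−1) (with the −1 refinement when both summands are even) yields R(3, 4) ≤ 9.
Hence R(3, 4) = 9.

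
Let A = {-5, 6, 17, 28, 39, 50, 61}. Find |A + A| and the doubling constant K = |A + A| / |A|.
K = |A + A| / |A| = 13/7

Enumerate A + A = {a + b : a, b ∈ A}. With |A| = 7, there are |A|^2 = 49 ordered sum pairs; collecting distinct values, A + A = {-10, 1, 12, 23, 34, 45, 56, 67, 78, 89, 100, 111, 122}, so |A + A| = 13. Thus K = 13/7. Here |A + A| = 2|A| − 1 = 13, the minimum possible — so K = 13/7 is minimal, which holds iff A is an arithmetic progression.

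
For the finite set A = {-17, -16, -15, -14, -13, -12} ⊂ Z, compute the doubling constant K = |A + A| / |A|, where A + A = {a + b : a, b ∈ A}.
K = |A + A| / |A| = 11/6

Enumerate A + A = {a + b : a, b ∈ A}. With |A| = 6, there are |A|^2 = 36 ordered sum pairs; collecting distinct values, A + A = {-34, -33, -32, -31, -30, -29, -28, -27, -26, -25, -24}, so |A + A| = 11. Thus K = 11/6. Here |A + A| = 2|A| − 1 = 11, the minimum possible — so K = 11/6 is minimal, which holds iff A is an arithmetic progression.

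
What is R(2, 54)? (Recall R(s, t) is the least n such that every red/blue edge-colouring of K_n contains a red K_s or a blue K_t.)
R(2, 54) = 54

R(2, k) = k for all k ≥ 2: in a 2-colouring of K_k, either some edge is red (a red K_2) or all edges are blue (a blue K_k). And K_{53} coloured all-blue has no blue K_54, so R(2, 54) > 53. Hence R(2, 54) = 54.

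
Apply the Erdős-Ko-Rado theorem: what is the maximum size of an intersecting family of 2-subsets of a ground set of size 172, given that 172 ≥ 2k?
max |F| = C(171, 1) = 171

The Erdős-Ko-Rado theorem states: for n ≥ 2k, an intersecting family of k-subsets of an n-element set has size at most C(n − 1, k − 1), with equality for 'star' families {A ⊆ [n] : |A| = k, i ∈ A} (fix an element i). For n = 172, k = 2: C(171, 1) = 171.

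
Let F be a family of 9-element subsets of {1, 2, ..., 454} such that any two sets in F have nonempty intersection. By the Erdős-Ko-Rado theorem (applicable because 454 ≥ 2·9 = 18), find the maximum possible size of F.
max |F| = C(453, 8) = 41330618640071640

Erdős-Ko-Rado (1961): when n ≥ 2k, max |F| = C(n−1, k−1). The bound is attained by the star {A : i ∈ A} for any fixed i ∈ [n]. Here C(454−1, 9−1) = C(453, 8) = 41330618640071640.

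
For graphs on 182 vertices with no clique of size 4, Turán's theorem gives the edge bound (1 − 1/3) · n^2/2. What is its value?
Turán density bound = (2/3) · 182^2/2 = 33124/3 ≈ 11041.3333

Turán's theorem: ex(n, K_{r+1}) is achieved by the complete r-partite Turán graph T(n, r) with parts as balanced as possible, and is at most (1 − 1/r) · n^2/2. For r = 3, n = 182: the density bound is (2/3) · 33124/2 = 33124/3 ≈ 11041.3333. The integer-valued extremum is e(T(182, 3)) = 11041, which is strictly less than the density bound 33124/3 since 3 ∤ 182 (the parts of T(182, 3) cannot all be equal).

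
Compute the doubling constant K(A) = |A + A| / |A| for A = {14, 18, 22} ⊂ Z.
K = |A + A| / |A| = 5/3

Enumerate A + A = {a + b : a, b ∈ A}. With |A| = 3, there are |A|^2 = 9 ordered sum pairs; collecting distinct values, A + A = {28, 32, 36, 40, 44}, so |A + A| = 5. Thus K = 5/3. Here |A + A| = 2|A| − 1 = 5, the minimum possible — so K = 5/3 is minimal, which holds iff A is an arithmetic progression.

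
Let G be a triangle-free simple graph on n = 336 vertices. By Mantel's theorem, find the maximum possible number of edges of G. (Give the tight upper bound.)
ex(336, K_3) = ⌊336^2/4⌋ = 28224

Mantel (1907): a triangle-free graph on n vertices has at most ⌊n^2/4⌋ edges, with equality for the complete bipartite graph K_{⌊n/2⌋, ⌈n/2⌉}. For n = 336: ⌊336^2/4⌋ = ⌊112896/4⌋ = 28224. The extremal graph is K_{168, 168}, which has 168·168 = 28224 edges.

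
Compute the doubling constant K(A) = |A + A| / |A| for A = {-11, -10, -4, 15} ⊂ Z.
K = |A + A| / |A| = 10/4 = 5/2

Enumerate A + A = {a + b : a, b ∈ A}. With |A| = 4, there are |A|^2 = 16 ordered sum pairs; collecting distinct values, A + A = {-22, -21, -20, -15, -14, -8, 4, 5, 11, 30}, so |A + A| = 10. Thus K = 10/4 = 5/2. For comparison, the minimum possible |A + A| over all 4-element sets is 2·4 − 1 = 7 (so min K = 7/4), attained only by arithmetic progressions.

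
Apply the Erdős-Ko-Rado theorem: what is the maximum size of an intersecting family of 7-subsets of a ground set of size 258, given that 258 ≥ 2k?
max |F| = C(257, 6) = 377342351232

The Erdős-Ko-Rado theorem states: for n ≥ 2k, an intersecting family of k-subsets of an n-element set has size at most C(n − 1, k − 1), with equality for 'star' families {A ⊆ [n] : |A| = k, i ∈ A} (fix an element i). For n = 258, k = 7: C(257, 6) = 377342351232.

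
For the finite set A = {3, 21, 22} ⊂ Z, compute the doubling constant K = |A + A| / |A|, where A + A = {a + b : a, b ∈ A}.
K = |A + A| / |A| = 6/3 = 2

Enumerate A + A = {a + b : a, b ∈ A}. With |A| = 3, there are |A|^2 = 9 ordered sum pairs; collecting distinct values, A + A = {6, 24, 25, 42, 43, 44}, so |A + A| = 6. Thus K = 6/3 = 2. For comparison, the minimum possible |A + A| over all 3-element sets is 2·3 − 1 = 5 (so min K = 5/3), attained only by arithmetic progressions.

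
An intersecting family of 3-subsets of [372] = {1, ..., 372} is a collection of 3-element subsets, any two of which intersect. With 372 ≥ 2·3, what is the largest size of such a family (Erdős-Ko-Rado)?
max |F| = C(371, 2) = 68635

Erdős-Ko-Rado (1961): when n ≥ 2k, max |F| = C(n−1, k−1). The bound is attained by the star {A : i ∈ A} for any fixed i ∈ [n]. Here C(372−1, 3−1) = C(371, 2) = 68635.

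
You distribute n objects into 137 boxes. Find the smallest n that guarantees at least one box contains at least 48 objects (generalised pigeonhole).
n = (48 − 1)·137 + 1 = 6440

By the generalised pigeonhole principle, to guarantee some box contains ≥ r objects we need more than (r − 1) · k objects total. Threshold: n = (r − 1) · k + 1. With r = 48 and k = 137: n = 47 · 137 + 1 = 6439 + 1 = 6440. For n = 6439 = 47 · 137, we can put exactly 47 objects in every box, avoiding 48 in any single one — so 6440 is tight.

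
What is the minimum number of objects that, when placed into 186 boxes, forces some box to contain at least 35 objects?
n = (35 − 1)·186 + 1 = 6325

By the generalised pigeonhole principle, to guarantee some box contains ≥ r objects we need more than (r − 1) · k objects total. Threshold: n = (r − 1) · k + 1. With r = 35 and k = 186: n = 34 · 186 + 1 = 6324 + 1 = 6325. For n = 6324 = 34 · 186, we can put exactly 34 objects in every box, avoiding 35 in any single one — so 6325 is tight.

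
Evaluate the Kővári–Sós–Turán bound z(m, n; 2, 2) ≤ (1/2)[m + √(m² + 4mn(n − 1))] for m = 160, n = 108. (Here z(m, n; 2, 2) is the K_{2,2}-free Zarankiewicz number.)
z(160, 108; 2, 2) ≤ (1/2)[160 + √(160² + 4·160·108·107)] = (1/2)[160 + √7421440] = 1442.116

Kővári–Sós–Turán: let r_1, ..., r_160 be the row sums and z = Σ r_i the total number of 1s. Each pair of columns can share at most one row with both entries 1 (else a 2×2 all-ones block appears), so Σ_i C(r_i, 2) ≤ C(108, 2) = 5778. By convexity Σ_i C(r_i, 2) ≥ 160·C(z/160, 2) = z(z − 160)/(2·160), giving z² − 160z − 160·108·107 ≤ 0 and hence z ≤ (1/2)[160 + √(25600 + 4·1848960)] = (1/2)[160 + √7421440] ≈ (1/2)(160 + 2724.232) = 1442.116.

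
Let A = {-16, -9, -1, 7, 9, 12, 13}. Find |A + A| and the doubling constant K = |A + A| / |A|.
K = |A + A| / |A| = 27/7

Enumerate A + A = {a + b : a, b ∈ A}. With |A| = 7, there are |A|^2 = 49 ordered sum pairs; collecting distinct values, A + A = {-32, -25, -18, -17, -10, -9, -7, -4, -3, -2, 0, 3, 4, 6, 8, 11, 12, 14, 16, 18, 19, 20, 21, 22, 24, 25, 26}, so |A + A| = 27. Thus K = 27/7. For comparison, the minimum possible |A + A| over all 7-element sets is 2·7 − 1 = 13 (so min K = 13/7), attained only by arithmetic progressions.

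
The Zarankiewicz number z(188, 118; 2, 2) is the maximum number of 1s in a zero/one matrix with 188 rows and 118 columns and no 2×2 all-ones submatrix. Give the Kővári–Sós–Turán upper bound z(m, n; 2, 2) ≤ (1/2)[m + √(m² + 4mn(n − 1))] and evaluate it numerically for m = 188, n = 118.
z(188, 118; 2, 2) ≤ (1/2)[188 + √(188² + 4·188·118·117)] = (1/2)[188 + √10417456] = 1707.8042

Kővári–Sós–Turán: let r_1, ..., r_188 be the row sums and z = Σ r_i the total number of 1s. Each pair of columns can share at most one row with both entries 1 (else a 2×2 all-ones block appears), so Σ_i C(r_i, 2) ≤ C(118, 2) = 6903. By convexity Σ_i C(r_i, 2) ≥ 188·C(z/188, 2) = z(z − 188)/(2·188), giving z² − 188z − 188·118·117 ≤ 0 and hence z ≤ (1/2)[188 + √(35344 + 4·2595528)] = (1/2)[188 + √10417456] ≈ (1/2)(188 + 3227.6084) = 1707.8042.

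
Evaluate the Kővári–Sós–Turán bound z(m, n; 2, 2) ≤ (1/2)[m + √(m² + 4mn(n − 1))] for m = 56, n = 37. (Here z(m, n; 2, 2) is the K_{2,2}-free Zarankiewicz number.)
z(56, 37; 2, 2) ≤ (1/2)[56 + √(56² + 4·56·37·36)] = (1/2)[56 + √301504] = 302.5469

Kővári–Sós–Turán: let r_1, ..., r_56 be the row sums and z = Σ r_i the total number of 1s. Each pair of columns can share at most one row with both entries 1 (else a 2×2 all-ones block appears), so Σ_i C(r_i, 2) ≤ C(37, 2) = 666. By convexity Σ_i C(r_i, 2) ≥ 56·C(z/56, 2) = z(z − 56)/(2·56), giving z² − 56z − 56·37·36 ≤ 0 and hence z ≤ (1/2)[56 + √(3136 + 4·74592)] = (1/2)[56 + √301504] ≈ (1/2)(56 + 549.0938) = 302.5469.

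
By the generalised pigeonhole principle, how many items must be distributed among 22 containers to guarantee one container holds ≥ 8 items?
n = (8 − 1)·22 + 1 = 155

By the generalised pigeonhole principle, to guarantee some box contains ≥ r objects we need more than (r − 1) · k objects total. Threshold: n = (r − 1) · k + 1. With r = 8 and k = 22: n = 7 · 22 + 1 = 154 + 1 = 155. For n = 154 = 7 · 22, we can put exactly 7 objects in every box, avoiding 8 in any single one — so 155 is tight.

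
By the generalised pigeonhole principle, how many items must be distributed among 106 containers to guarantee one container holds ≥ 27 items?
n = (27 − 1)·106 + 1 = 2757

By the generalised pigeonhole principle, to guarantee some box contains ≥ r objects we need more than (r − 1) · k objects total. Threshold: n = (r − 1) · k + 1. With r = 27 and k = 106: n = 26 · 106 + 1 = 2756 + 1 = 2757. For n = 2756 = 26 · 106, we can put exactly 26 objects in every box, avoiding 27 in any single one — so 2757 is tight.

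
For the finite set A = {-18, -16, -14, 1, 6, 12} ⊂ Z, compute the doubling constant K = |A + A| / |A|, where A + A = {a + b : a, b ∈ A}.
K = |A + A| / |A| = 20/6 = 10/3

Enumerate A + A = {a + b : a, b ∈ A}. With |A| = 6, there are |A|^2 = 36 ordered sum pairs; collecting distinct values, A + A = {-36, -34, -32, -30, -28, -17, -15, -13, -12, -10, -8, -6, -4, -2, 2, 7, 12, 13, 18, 24}, so |A + A| = 20. Thus K = 20/6 = 10/3. For comparison, the minimum possible |A + A| over all 6-element sets is 2·6 − 1 = 11 (so min K = 11/6), attained only by arithmetic progressions.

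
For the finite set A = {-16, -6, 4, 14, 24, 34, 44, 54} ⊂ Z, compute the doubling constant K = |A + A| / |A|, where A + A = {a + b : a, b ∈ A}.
K = |A + A| / |A| = 15/8

Enumerate A + A = {a + b : a, b ∈ A}. With |A| = 8, there are |A|^2 = 64 ordered sum pairs; collecting distinct values, A + A = {-32, -22, -12, -2, 8, 18, 28, 38, 48, 58, 68, 78, 88, 98, 108}, so |A + A| = 15. Thus K = 15/8. Here |A + A| = 2|A| − 1 = 15, the minimum possible — so K = 15/8 is minimal, which holds iff A is an arithmetic progression.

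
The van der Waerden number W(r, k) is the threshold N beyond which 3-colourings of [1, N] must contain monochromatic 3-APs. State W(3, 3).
W(3, 3) = 27

W(3, 3) = 27. The lower bound W(3, 3) > 26 comes from an explicit good 3-colouring of [1, 26]; the upper bound W(3, 3) ≤ 27 was verified by exhaustive search over 3-colourings of [1, 27].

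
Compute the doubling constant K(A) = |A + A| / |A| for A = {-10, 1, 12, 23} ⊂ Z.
K = |A + A| / |A| = 7/4

Enumerate A + A = {a + b : a, b ∈ A}. With |A| = 4, there are |A|^2 = 16 ordered sum pairs; collecting distinct values, A + A = {-20, -9, 2, 13, 24, 35, 46}, so |A + A| = 7. Thus K = 7/4. Here |A + A| = 2|A| − 1 = 7, the minimum possible — so K = 7/4 is minimal, which holds iff A is an arithmetic progression.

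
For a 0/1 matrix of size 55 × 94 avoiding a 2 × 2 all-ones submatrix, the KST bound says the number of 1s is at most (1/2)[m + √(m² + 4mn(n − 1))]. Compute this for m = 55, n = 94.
z(55, 94; 2, 2) ≤ (1/2)[55 + √(55² + 4·55·94·93)] = (1/2)[55 + √1926265] = 721.4497

Kővári–Sós–Turán: let r_1, ..., r_55 be the row sums and z = Σ r_i the total number of 1s. Each pair of columns can share at most one row with both entries 1 (else a 2×2 all-ones block appears), so Σ_i C(r_i, 2) ≤ C(94, 2) = 4371. By convexity Σ_i C(r_i, 2) ≥ 55·C(z/55, 2) = z(z − 55)/(2·55), giving z² − 55z − 55·94·93 ≤ 0 and hence z ≤ (1/2)[55 + √(3025 + 4·480810)] = (1/2)[55 + √1926265] ≈ (1/2)(55 + 1387.8995) = 721.4497.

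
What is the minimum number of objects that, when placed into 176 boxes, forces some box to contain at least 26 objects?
n = (26 − 1)·176 + 1 = 4401

By the generalised pigeonhole principle, to guarantee some box contains ≥ r objects we need more than (r − 1) · k objects total. Threshold: n = (r − 1) · k + 1. With r = 26 and k = 176: n = 25 · 176 + 1 = 4400 + 1 = 4401. For n = 4400 = 25 · 176, we can put exactly 25 objects in every box, avoiding 26 in any single one — so 4401 is tight.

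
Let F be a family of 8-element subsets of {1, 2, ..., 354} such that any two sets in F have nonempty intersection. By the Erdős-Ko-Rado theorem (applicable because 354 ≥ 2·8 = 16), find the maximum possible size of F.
max |F| = C(353, 7) = 127642746076560

Erdős-Ko-Rado (1961): when n ≥ 2k, max |F| = C(n−1, k−1). The bound is attained by the star {A : i ∈ A} for any fixed i ∈ [n]. Here C(354−1, 8−1) = C(353, 7) = 127642746076560.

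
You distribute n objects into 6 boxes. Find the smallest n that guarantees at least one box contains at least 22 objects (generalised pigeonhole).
n = (22 − 1)·6 + 1 = 127

By the generalised pigeonhole principle, to guarantee some box contains ≥ r objects we need more than (r − 1) · k objects total. Threshold: n = (r − 1) · k + 1. With r = 22 and k = 6: n = 21 · 6 + 1 = 126 + 1 = 127. For n = 126 = 21 · 6, we can put exactly 21 objects in every box, avoiding 22 in any single one — so 127 is tight.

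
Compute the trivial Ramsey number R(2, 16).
R(2, 16) = 16

R(2, k) = k for all k ≥ 2: in a 2-colouring of K_k, either some edge is red (a red K_2) or all edges are blue (a blue K_k). And K_{15} coloured all-blue has no blue K_16, so R(2, 16) > 15. Hence R(2, 16) = 16.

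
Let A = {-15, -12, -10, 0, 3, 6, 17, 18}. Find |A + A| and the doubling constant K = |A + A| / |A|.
K = |A + A| / |A| = 31/8

Enumerate A + A = {a + b : a, b ∈ A}. With |A| = 8, there are |A|^2 = 64 ordered sum pairs; collecting distinct values, A + A = {-30, -27, -25, -24, -22, -20, -15, -12, -10, -9, -7, -6, -4, 0, 2, 3, 5, 6, 7, 8, 9, 12, 17, 18, 20, 21, 23, 24, 34, 35, 36}, so |A + A| = 31. Thus K = 31/8. For comparison, the minimum possible |A + A| over all 8-element sets is 2·8 − 1 = 15 (so min K = 15/8), attained only by arithmetic progressions.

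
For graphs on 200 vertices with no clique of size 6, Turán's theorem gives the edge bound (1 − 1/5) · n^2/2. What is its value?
Turán density bound = (4/5) · 200^2/2 = 16000

Turán's theorem: ex(n, K_{r+1}) is achieved by the complete r-partite Turán graph T(n, r) with parts as balanced as possible, and is at most (1 − 1/r) · n^2/2. For r = 5, n = 200: the density bound is (4/5) · 40000/2 = 16000. Since 5 ∣ 200, the Turán graph T(200, 5) has parts of equal size 40, and its edge count e(T(200, 5)) = 16000 attains the density bound exactly.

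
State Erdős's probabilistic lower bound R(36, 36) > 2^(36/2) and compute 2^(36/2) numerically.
2^(36/2) = 262144; so R(36, 36) > 262144

Colour each edge of K_n uniformly at random with red/blue. The expected number of monochromatic K_36 is C(n, 36) · 2 · 2^(−C(36,2)). If C(n, 36) · 2^(1 − C(36,2)) < 1, then with positive probability no monochromatic K_36 exists, so R(36, 36) > n. The standard estimate C(n, 36) ≤ n^36/36! shows this inequality holds whenever n ≤ 2^(36/2) (since 36! · 2^(C(36,2) − 1) > 2^(36^2/2) ≥ n^36). Hence R(36, 36) > 2^(36/2) = 262144.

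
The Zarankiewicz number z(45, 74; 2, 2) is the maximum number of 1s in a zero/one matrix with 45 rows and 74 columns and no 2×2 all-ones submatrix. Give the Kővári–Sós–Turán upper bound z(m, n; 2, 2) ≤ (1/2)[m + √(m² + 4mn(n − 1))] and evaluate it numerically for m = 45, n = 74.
z(45, 74; 2, 2) ≤ (1/2)[45 + √(45² + 4·45·74·73)] = (1/2)[45 + √974385] = 516.0547

Kővári–Sós–Turán: let r_1, ..., r_45 be the row sums and z = Σ r_i the total number of 1s. Each pair of columns can share at most one row with both entries 1 (else a 2×2 all-ones block appears), so Σ_i C(r_i, 2) ≤ C(74, 2) = 2701. By convexity Σ_i C(r_i, 2) ≥ 45·C(z/45, 2) = z(z − 45)/(2·45), giving z² − 45z − 45·74·73 ≤ 0 and hence z ≤ (1/2)[45 + √(2025 + 4·243090)] = (1/2)[45 + √974385] ≈ (1/2)(45 + 987.1094) = 516.0547.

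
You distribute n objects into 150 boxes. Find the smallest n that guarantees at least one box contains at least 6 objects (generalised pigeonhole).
n = (6 − 1)·150 + 1 = 751

By the generalised pigeonhole principle, to guarantee some box contains ≥ r objects we need more than (r − 1) · k objects total. Threshold: n = (r − 1) · k + 1. With r = 6 and k = 150: n = 5 · 150 + 1 = 750 + 1 = 751. For n = 750 = 5 · 150, we can put exactly 5 objects in every box, avoiding 6 in any single one — so 751 is tight.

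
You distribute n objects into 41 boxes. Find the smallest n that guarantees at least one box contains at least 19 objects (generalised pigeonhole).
n = (19 − 1)·41 + 1 = 739

By the generalised pigeonhole principle, to guarantee some box contains ≥ r objects we need more than (r − 1) · k objects total. Threshold: n = (r − 1) · k + 1. With r = 19 and k = 41: n = 18 · 41 + 1 = 738 + 1 = 739. For n = 738 = 18 · 41, we can put exactly 18 objects in every box, avoiding 19 in any single one — so 739 is tight.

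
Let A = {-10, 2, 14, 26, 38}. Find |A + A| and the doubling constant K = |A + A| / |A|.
K = |A + A| / |A| = 9/5

Enumerate A + A = {a + b : a, b ∈ A}. With |A| = 5, there are |A|^2 = 25 ordered sum pairs; collecting distinct values, A + A = {-20, -8, 4, 16, 28, 40, 52, 64, 76}, so |A + A| = 9. Thus K = 9/5. Here |A + A| = 2|A| − 1 = 9, the minimum possible — so K = 9/5 is minimal, which holds iff A is an arithmetic progression.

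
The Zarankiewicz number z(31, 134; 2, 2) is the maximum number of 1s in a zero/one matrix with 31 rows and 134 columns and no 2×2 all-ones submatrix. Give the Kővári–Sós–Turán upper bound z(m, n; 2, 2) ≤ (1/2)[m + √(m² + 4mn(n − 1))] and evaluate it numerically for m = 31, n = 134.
z(31, 134; 2, 2) ≤ (1/2)[31 + √(31² + 4·31·134·133)] = (1/2)[31 + √2210889] = 758.9529

Kővári–Sós–Turán: let r_1, ..., r_31 be the row sums and z = Σ r_i the total number of 1s. Each pair of columns can share at most one row with both entries 1 (else a 2×2 all-ones block appears), so Σ_i C(r_i, 2) ≤ C(134, 2) = 8911. By convexity Σ_i C(r_i, 2) ≥ 31·C(z/31, 2) = z(z − 31)/(2·31), giving z² − 31z − 31·134·133 ≤ 0 and hence z ≤ (1/2)[31 + √(961 + 4·552482)] = (1/2)[31 + √2210889] ≈ (1/2)(31 + 1486.9058) = 758.9529.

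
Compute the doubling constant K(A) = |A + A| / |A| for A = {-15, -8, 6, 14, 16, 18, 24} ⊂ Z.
K = |A + A| / |A| = 26/7

Enumerate A + A = {a + b : a, b ∈ A}. With |A| = 7, there are |A|^2 = 49 ordered sum pairs; collecting distinct values, A + A = {-30, -23, -16, -9, -2, -1, 1, 3, 6, 8, 9, 10, 12, 16, 20, 22, 24, 28, 30, 32, 34, 36, 38, 40, 42, 48}, so |A + A| = 26. Thus K = 26/7. For comparison, the minimum possible |A + A| over all 7-element sets is 2·7 − 1 = 13 (so min K = 13/7), attained only by arithmetic progressions.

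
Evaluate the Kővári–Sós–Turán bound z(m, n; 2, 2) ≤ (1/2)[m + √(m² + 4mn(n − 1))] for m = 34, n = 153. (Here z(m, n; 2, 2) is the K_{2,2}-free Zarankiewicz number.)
z(34, 153; 2, 2) ≤ (1/2)[34 + √(34² + 4·34·153·152)] = (1/2)[34 + √3163972] = 906.3779

Kővári–Sós–Turán: let r_1, ..., r_34 be the row sums and z = Σ r_i the total number of 1s. Each pair of columns can share at most one row with both entries 1 (else a 2×2 all-ones block appears), so Σ_i C(r_i, 2) ≤ C(153, 2) = 11628. By convexity Σ_i C(r_i, 2) ≥ 34·C(z/34, 2) = z(z − 34)/(2·34), giving z² − 34z − 34·153·152 ≤ 0 and hence z ≤ (1/2)[34 + √(1156 + 4·790704)] = (1/2)[34 + √3163972] ≈ (1/2)(34 + 1778.7557) = 906.3779.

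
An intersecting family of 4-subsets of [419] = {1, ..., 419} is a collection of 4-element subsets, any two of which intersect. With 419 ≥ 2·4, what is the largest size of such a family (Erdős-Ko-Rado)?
max |F| = C(418, 3) = 12085216

The Erdős-Ko-Rado theorem states: for n ≥ 2k, an intersecting family of k-subsets of an n-element set has size at most C(n − 1, k − 1), with equality for 'star' families {A ⊆ [n] : |A| = k, i ∈ A} (fix an element i). For n = 419, k = 4: C(418, 3) = 12085216.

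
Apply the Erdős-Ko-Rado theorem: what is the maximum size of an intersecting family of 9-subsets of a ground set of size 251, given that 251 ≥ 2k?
max |F| = C(250, 8) = 337959576966375

Erdős-Ko-Rado (1961): when n ≥ 2k, max |F| = C(n−1, k−1). The bound is attained by the star {A : i ∈ A} for any fixed i ∈ [n]. Here C(251−1, 9−1) = C(250, 8) = 337959576966375.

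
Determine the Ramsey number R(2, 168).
R(2, 168) = 168

R(2, k) = k for all k ≥ 2: in a 2-colouring of K_k, either some edge is red (a red K_2) or all edges are blue (a blue K_k). And K_{167} coloured all-blue has no blue K_168, so R(2, 168) > 167. Hence R(2, 168) = 168.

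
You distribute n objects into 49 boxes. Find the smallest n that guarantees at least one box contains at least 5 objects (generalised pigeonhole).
n = (5 − 1)·49 + 1 = 197

By the generalised pigeonhole principle, to guarantee some box contains ≥ r objects we need more than (r − 1) · k objects total. Threshold: n = (r − 1) · k + 1. With r = 5 and k = 49: n = 4 · 49 + 1 = 196 + 1 = 197. For n = 196 = 4 · 49, we can put exactly 4 objects in every box, avoiding 5 in any single one — so 197 is tight.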